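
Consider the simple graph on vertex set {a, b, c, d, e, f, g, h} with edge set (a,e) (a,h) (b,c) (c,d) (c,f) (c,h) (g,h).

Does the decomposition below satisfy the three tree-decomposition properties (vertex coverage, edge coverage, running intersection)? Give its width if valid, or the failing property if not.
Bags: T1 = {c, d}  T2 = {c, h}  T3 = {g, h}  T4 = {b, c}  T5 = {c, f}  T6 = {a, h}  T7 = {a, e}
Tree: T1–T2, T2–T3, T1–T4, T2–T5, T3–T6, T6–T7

Checking the three conditions: (i) the bags cover all of {a, b, c, d, e, f, g, h}; (ii) for each edge, some bag contains both endpoints; (iii) the bags containing any fixed vertex form a subtree. All hold, so the decomposition is valid with width 2 − 1 = 1.

Yes; width 1.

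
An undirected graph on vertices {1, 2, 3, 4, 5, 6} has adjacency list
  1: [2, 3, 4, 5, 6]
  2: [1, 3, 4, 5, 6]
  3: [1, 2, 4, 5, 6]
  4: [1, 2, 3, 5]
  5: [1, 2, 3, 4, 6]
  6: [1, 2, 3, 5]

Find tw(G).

4

A width-4 tree decomposition is:
Bags: B1 = {1, 2, 3, 4, 5}  B2 = {1, 2, 3, 5, 6}
Tree: B1–B2
Each bag holds 5 vertices, so the decomposition has width 4, which upper-bounds the treewidth. Conversely, {1, 2, 3, 4, 5} is a clique of size 5, and the vertices of any clique must share a bag in every tree decomposition; so some bag has ≥ 5 vertices and tw(G) ≥ 4. Hence tw(G) = 4 exactly.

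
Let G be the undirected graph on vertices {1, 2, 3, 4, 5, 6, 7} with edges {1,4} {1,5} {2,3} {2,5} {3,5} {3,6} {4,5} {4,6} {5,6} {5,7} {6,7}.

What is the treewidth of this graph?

A width-2 tree decomposition is:
Bags: B1 = {4, 5, 6}  B2 = {3, 5, 6}  B3 = {5, 6, 7}  B4 = {2, 3, 5}  B5 = {1, 4, 5}
Tree: B1–B2, B1–B3, B2–B4, B1–B5
Each bag holds 3 vertices, so the decomposition has width 2, which upper-bounds the treewidth. Conversely, {1, 4, 5} is a clique of size 3, and the vertices of any clique must share a bag in every tree decomposition; so some bag has ≥ 3 vertices and tw(G) ≥ 2. Hence tw(G) = 2 exactly.

2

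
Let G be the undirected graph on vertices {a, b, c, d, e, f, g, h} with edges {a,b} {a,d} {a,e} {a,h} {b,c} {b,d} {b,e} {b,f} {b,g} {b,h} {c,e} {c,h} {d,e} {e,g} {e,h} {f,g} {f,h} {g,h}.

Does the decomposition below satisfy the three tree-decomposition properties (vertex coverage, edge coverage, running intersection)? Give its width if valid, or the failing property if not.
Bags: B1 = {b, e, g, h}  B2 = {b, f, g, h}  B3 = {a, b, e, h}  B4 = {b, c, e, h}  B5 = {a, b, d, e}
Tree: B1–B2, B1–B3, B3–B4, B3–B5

Checking the three conditions: (i) the bags cover all of {a, b, c, d, e, f, g, h}; (ii) for each edge, some bag contains both endpoints; (iii) the bags containing any fixed vertex form a subtree. All hold, so the decomposition is valid with width 4 − 1 = 3.

Yes; width 3.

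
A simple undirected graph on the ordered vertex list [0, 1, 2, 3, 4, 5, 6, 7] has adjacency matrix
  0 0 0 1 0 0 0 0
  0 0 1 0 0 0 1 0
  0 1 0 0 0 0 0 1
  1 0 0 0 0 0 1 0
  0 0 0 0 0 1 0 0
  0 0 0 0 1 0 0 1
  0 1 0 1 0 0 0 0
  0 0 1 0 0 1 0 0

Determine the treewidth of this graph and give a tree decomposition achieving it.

The largest bag has 2 vertices, giving width 1; this decomposition certifies tw(G) ≤ 1. Any graph with an edge has treewidth ≥ 1, and G has the edge 4–5. Combining the bounds, tw(G) = 1.

Treewidth 1.
Bags: B1 = {4, 5}  B2 = {5, 7}  B3 = {2, 7}  B4 = {1, 2}  B5 = {1, 6}  B6 = {3, 6}  B7 = {0, 3}
Tree: B1–B2, B2–B3, B3–B4, B4–B5, B5–B6, B6–B7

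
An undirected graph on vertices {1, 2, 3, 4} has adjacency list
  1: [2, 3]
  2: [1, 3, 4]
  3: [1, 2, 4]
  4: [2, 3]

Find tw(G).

2

A width-2 tree decomposition is:
Bags: B1 = {1, 2, 3}  B2 = {2, 3, 4}
Tree: B1–B2
The largest bag has 3 vertices, giving width 2; this decomposition certifies tw(G) ≤ 2. On the other hand G contains the 3-clique {1, 2, 3}. A clique must lie in a single bag of any decomposition, so no decomposition can have width below 2. Combining the bounds, tw(G) = 2.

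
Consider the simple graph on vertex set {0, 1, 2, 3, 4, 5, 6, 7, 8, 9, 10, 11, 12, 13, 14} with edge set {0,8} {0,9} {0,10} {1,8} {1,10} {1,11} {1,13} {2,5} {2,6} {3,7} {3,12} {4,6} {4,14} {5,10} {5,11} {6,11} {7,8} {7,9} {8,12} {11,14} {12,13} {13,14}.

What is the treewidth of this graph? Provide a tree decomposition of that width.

Each bag holds 4 vertices, so the decomposition has width 3, which upper-bounds the treewidth. For the lower bound: the 4 vertex sets {2,4,6}, {14}, {11}, {1,5,10,13} are disjoint, each induces a connected subgraph, and every pair is joined by at least one edge of G. Contracting each set to a single vertex therefore yields K_{4} as a minor, and since treewidth is minor-monotone, tw(G) ≥ tw(K_{4}) = 3. Combining the bounds, tw(G) = 3.

Treewidth 3.
One optimal decomposition is:
Bags: B1 = {2, 4, 6, 14}  B2 = {2, 6, 11, 14}  B3 = {2, 5, 11, 14}  B4 = {5, 11, 13, 14}  B5 = {1, 5, 11, 13}  B6 = {1, 5, 10, 13}  B7 = {1, 10, 12, 13}  B8 = {1, 8, 10, 12}  B9 = {0, 8, 10, 12}  B10 = {0, 3, 8, 12}  B11 = {0, 3, 7, 8}  B12 = {0, 3, 7, 9}
Tree: B1–B2, B2–B3, B3–B4, B4–B5, B5–B6, B6–B7, B7–B8, B8–B9, B9–B10, B10–B11, B11–B12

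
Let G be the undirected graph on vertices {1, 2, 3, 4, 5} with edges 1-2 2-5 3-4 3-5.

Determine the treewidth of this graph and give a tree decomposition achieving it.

Each bag holds 2 vertices, so the decomposition has width 1, which upper-bounds the treewidth. Since G has at least one edge (e.g. 1–2), it is not an edgeless graph, so tw(G) ≥ 1. Therefore the treewidth is 1.

Treewidth 1.
Bags: B1 = {1, 2}  B2 = {2, 5}  B3 = {3, 5}  B4 = {3, 4}
Tree: B1–B2, B2–B3, B3–B4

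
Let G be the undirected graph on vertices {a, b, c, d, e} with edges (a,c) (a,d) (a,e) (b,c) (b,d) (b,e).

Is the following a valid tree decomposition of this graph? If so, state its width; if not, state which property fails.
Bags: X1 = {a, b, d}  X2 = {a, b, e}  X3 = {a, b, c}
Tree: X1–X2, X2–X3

Yes; width 2.

Vertex coverage: the bags together contain {a, b, c, d, e}, the full vertex set. Edge coverage: each edge of G has both endpoints in at least one bag. Running intersection: for every vertex, the bags containing it form a connected subtree. All three properties hold, so this is a valid tree decomposition of width max|bag| − 1 = 2, and hence tw(G) ≤ 2.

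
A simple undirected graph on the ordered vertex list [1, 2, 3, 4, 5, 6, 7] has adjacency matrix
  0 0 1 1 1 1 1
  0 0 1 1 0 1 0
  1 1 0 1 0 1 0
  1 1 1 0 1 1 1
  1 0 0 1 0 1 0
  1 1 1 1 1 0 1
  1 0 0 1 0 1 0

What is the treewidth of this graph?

A width-3 tree decomposition is:
Bags: B1 = {2, 3, 4, 6}  B2 = {1, 3, 4, 6}  B3 = {1, 4, 6, 7}  B4 = {1, 4, 5, 6}
Tree: B1–B2, B2–B3, B2–B4
Every bag has size at most 4, so the width is 4 − 1 = 3 and tw(G) ≤ 3. Conversely, {1, 3, 4, 6} is a clique of size 4, and the vertices of any clique must share a bag in every tree decomposition; so some bag has ≥ 4 vertices and tw(G) ≥ 3. The upper and lower bounds meet at 3, so that is the treewidth.

3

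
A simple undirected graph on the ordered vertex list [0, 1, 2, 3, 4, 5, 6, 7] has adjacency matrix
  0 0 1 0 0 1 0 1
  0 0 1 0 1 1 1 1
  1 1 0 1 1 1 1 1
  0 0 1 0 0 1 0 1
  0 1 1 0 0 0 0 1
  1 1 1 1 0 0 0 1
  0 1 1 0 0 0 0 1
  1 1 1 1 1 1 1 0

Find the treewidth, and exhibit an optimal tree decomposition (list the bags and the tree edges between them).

Each bag holds 4 vertices, so the decomposition has width 3, which upper-bounds the treewidth. Conversely, {0, 2, 5, 7} is a clique of size 4, and the vertices of any clique must share a bag in every tree decomposition; so some bag has ≥ 4 vertices and tw(G) ≥ 3. The upper and lower bounds meet at 3, so that is the treewidth.

Treewidth 3.
One optimal decomposition is:
Bags: B1 = {1, 2, 5, 7}  B2 = {2, 3, 5, 7}  B3 = {1, 2, 4, 7}  B4 = {1, 2, 6, 7}  B5 = {0, 2, 5, 7}
Tree: B1–B2, B1–B3, B1–B4, B1–B5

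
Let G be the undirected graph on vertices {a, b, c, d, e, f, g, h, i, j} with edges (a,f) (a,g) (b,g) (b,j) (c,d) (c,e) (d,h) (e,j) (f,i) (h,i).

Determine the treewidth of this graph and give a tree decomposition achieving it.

Treewidth 2.
Bags: B1 = {d, h, i}  B2 = {d, f, i}  B3 = {a, d, f}  B4 = {a, d, g}  B5 = {b, d, g}  B6 = {b, d, j}  B7 = {d, e, j}  B8 = {c, d, e}
Tree: B1–B2, B2–B3, B3–B4, B4–B5, B5–B6, B6–B7, B7–B8

The largest bag has 3 vertices, giving width 2; this decomposition certifies tw(G) ≤ 2. For the lower bound, G contains the cycle d–h–i–f–a–g–b–j–e–c–d, so G is not a forest; only forests have treewidth ≤ 1, hence tw(G) ≥ 2. The upper and lower bounds meet at 2, so that is the treewidth.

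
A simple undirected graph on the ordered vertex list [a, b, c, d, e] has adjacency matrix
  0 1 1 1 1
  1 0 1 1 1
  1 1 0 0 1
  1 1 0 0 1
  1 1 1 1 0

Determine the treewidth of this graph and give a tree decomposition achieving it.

Each bag holds 4 vertices, so the decomposition has width 3, which upper-bounds the treewidth. On the other hand G contains the 4-clique {a, b, d, e}. A clique must lie in a single bag of any decomposition, so no decomposition can have width below 3. Hence tw(G) = 3 exactly.

Treewidth 3.
Bags: B1 = {a, b, d, e}  B2 = {a, b, c, e}
Tree: B1–B2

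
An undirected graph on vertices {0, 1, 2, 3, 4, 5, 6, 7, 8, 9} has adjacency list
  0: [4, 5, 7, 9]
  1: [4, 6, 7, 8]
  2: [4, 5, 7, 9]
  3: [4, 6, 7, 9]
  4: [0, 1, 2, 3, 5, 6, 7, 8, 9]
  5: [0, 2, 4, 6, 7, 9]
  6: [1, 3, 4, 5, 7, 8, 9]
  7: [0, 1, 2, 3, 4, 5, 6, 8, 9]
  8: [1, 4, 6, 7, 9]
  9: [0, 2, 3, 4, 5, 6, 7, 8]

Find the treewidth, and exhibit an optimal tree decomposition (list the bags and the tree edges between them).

Every bag has size at most 5, so the width is 5 − 1 = 4 and tw(G) ≤ 4. On the other hand G contains the 5-clique {1, 4, 6, 7, 8}. A clique must lie in a single bag of any decomposition, so no decomposition can have width below 4. Hence tw(G) = 4 exactly.

Treewidth 4.
Bags: B1 = {0, 4, 5, 7, 9}  B2 = {4, 5, 6, 7, 9}  B3 = {4, 6, 7, 8, 9}  B4 = {3, 4, 6, 7, 9}  B5 = {1, 4, 6, 7, 8}  B6 = {2, 4, 5, 7, 9}
Tree: B1–B2, B2–B3, B2–B4, B3–B5, B2–B6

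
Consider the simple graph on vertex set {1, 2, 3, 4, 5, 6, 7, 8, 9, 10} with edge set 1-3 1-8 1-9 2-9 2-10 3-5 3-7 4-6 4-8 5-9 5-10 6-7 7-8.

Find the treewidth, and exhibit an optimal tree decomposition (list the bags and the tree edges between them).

The largest bag has 3 vertices, giving width 2; this decomposition certifies tw(G) ≤ 2. For the lower bound, G contains the cycle 6–4–8–7–6, so G is not a forest; only forests have treewidth ≤ 1, hence tw(G) ≥ 2. Hence tw(G) = 2 exactly.

Treewidth 2.
Bags: B1 = {4, 6, 7}  B2 = {4, 7, 8}  B3 = {3, 7, 8}  B4 = {1, 3, 8}  B5 = {1, 3, 5}  B6 = {1, 5, 9}  B7 = {5, 9, 10}  B8 = {2, 9, 10}
Tree: B1–B2, B2–B3, B3–B4, B4–B5, B5–B6, B6–B7, B7–B8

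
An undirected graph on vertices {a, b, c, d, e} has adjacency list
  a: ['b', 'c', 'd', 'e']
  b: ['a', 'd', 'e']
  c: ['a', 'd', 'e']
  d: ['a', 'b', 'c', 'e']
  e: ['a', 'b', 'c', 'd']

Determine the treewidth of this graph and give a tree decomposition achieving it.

The largest bag has 4 vertices, giving width 3; this decomposition certifies tw(G) ≤ 3. On the other hand G contains the 4-clique {a, c, d, e}. A clique must lie in a single bag of any decomposition, so no decomposition can have width below 3. Hence tw(G) = 3 exactly.

Treewidth 3.
One such decomposition:
Bags: B1 = {a, b, d, e}  B2 = {a, c, d, e}
Tree: B1–B2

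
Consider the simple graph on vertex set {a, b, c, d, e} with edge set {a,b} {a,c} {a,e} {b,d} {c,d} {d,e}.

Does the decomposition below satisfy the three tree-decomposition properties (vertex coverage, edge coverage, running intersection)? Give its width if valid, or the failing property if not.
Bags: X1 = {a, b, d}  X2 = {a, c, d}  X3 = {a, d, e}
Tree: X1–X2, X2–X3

Checking the three conditions: (i) the bags cover all of {a, b, c, d, e}; (ii) for each edge, some bag contains both endpoints; (iii) the bags containing any fixed vertex form a subtree. All hold, so the decomposition is valid with width 3 − 1 = 2.

Yes; width 2.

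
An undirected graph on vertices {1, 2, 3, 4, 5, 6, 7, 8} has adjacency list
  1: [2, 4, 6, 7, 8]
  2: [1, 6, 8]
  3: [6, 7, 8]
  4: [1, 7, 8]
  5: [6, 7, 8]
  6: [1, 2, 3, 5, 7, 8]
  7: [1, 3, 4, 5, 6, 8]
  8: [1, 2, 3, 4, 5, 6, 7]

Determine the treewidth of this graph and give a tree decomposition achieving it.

Each bag holds 4 vertices, so the decomposition has width 3, which upper-bounds the treewidth. For the lower bound, the 4 vertices {1, 4, 7, 8} are pairwise adjacent, and any tree decomposition puts a clique entirely inside one bag — forcing width ≥ 3. Hence tw(G) = 3 exactly.

Treewidth 3.
One such decomposition:
Bags: B1 = {1, 6, 7, 8}  B2 = {1, 4, 7, 8}  B3 = {1, 2, 6, 8}  B4 = {5, 6, 7, 8}  B5 = {3, 6, 7, 8}
Tree: B1–B2, B1–B3, B1–B4, B1–B5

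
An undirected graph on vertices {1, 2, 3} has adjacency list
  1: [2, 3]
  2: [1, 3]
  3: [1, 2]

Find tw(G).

2

A width-2 tree decomposition is:
Bags: B1 = {1, 2, 3}
Tree: (single bag)
With just one bag of size 3, the width is 3 − 1 = 2, so tw(G) ≤ 2. Conversely, {1, 2, 3} is a clique of size 3, and the vertices of any clique must share a bag in every tree decomposition; so some bag has ≥ 3 vertices and tw(G) ≥ 2. Combining the bounds, tw(G) = 2.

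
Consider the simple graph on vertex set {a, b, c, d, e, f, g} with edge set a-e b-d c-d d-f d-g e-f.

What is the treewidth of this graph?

A width-1 tree decomposition is:
Bags: B1 = {d, f}  B2 = {b, d}  B3 = {e, f}  B4 = {d, g}  B5 = {c, d}  B6 = {a, e}
Tree: B1–B2, B1–B3, B2–B4, B1–B5, B3–B6
Every bag has size at most 2, so the width is 2 − 1 = 1 and tw(G) ≤ 1. Any graph with an edge has treewidth ≥ 1, and G has the edge f–d. Therefore the treewidth is 1.

1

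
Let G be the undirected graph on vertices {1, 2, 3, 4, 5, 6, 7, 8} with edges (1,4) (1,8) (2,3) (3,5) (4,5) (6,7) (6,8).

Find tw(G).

A width-1 tree decomposition is:
Bags: B1 = {6, 7}  B2 = {6, 8}  B3 = {1, 8}  B4 = {1, 4}  B5 = {4, 5}  B6 = {3, 5}  B7 = {2, 3}
Tree: B1–B2, B2–B3, B3–B4, B4–B5, B5–B6, B6–B7
Each bag holds 2 vertices, so the decomposition has width 1, which upper-bounds the treewidth. Since G has at least one edge (e.g. 7–6), it is not an edgeless graph, so tw(G) ≥ 1. Combining the bounds, tw(G) = 1.

1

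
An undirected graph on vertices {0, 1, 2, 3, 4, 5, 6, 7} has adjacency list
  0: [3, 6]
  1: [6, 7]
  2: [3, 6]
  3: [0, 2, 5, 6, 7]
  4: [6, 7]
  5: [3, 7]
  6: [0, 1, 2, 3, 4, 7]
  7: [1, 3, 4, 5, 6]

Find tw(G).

2

A width-2 tree decomposition is:
Bags: B1 = {0, 3, 6}  B2 = {3, 6, 7}  B3 = {2, 3, 6}  B4 = {1, 6, 7}  B5 = {3, 5, 7}  B6 = {4, 6, 7}
Tree: B1–B2, B1–B3, B2–B4, B2–B5, B2–B6
The largest bag has 3 vertices, giving width 2; this decomposition certifies tw(G) ≤ 2. Conversely, {3, 5, 7} is a clique of size 3, and the vertices of any clique must share a bag in every tree decomposition; so some bag has ≥ 3 vertices and tw(G) ≥ 2. Therefore the treewidth is 2.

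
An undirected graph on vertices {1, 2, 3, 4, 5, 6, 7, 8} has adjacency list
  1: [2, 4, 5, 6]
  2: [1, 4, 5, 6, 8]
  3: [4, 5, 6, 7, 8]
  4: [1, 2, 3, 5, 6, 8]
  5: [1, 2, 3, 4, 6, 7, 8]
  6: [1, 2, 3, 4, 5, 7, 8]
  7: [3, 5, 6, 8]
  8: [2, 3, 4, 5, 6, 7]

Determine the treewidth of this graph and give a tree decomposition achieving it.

Treewidth 4.
Bags: B1 = {3, 4, 5, 6, 8}  B2 = {2, 4, 5, 6, 8}  B3 = {1, 2, 4, 5, 6}  B4 = {3, 5, 6, 7, 8}
Tree: B1–B2, B2–B3, B1–B4

The largest bag has 5 vertices, giving width 4; this decomposition certifies tw(G) ≤ 4. Conversely, {2, 4, 5, 6, 8} is a clique of size 5, and the vertices of any clique must share a bag in every tree decomposition; so some bag has ≥ 5 vertices and tw(G) ≥ 4. The upper and lower bounds meet at 4, so that is the treewidth.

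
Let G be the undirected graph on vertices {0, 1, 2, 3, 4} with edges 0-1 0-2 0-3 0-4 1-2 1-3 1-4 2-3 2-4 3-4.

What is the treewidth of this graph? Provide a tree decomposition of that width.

A single bag containing all 5 vertices is trivially a valid decomposition of width 4. Conversely, {0, 1, 2, 3, 4} is a clique of size 5, and the vertices of any clique must share a bag in every tree decomposition; so some bag has ≥ 5 vertices and tw(G) ≥ 4. The upper and lower bounds meet at 4, so that is the treewidth.

Treewidth 4.
One such decomposition:
Bags: B1 = {0, 1, 2, 3, 4}
Tree: (single bag)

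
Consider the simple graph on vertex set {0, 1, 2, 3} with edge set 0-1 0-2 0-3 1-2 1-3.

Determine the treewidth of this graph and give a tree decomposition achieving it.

Treewidth 2.
Bags: B1 = {0, 1, 3}  B2 = {0, 1, 2}
Tree: B1–B2

The largest bag has 3 vertices, giving width 2; this decomposition certifies tw(G) ≤ 2. Conversely, {0, 1, 2} is a clique of size 3, and the vertices of any clique must share a bag in every tree decomposition; so some bag has ≥ 3 vertices and tw(G) ≥ 2. Combining the bounds, tw(G) = 2.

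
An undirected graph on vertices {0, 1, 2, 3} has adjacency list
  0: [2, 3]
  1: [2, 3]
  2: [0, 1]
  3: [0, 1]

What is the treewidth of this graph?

2

A width-2 tree decomposition is:
Bags: B1 = {0, 1, 2}  B2 = {0, 1, 3}
Tree: B1–B2
Each bag holds 3 vertices, so the decomposition has width 2, which upper-bounds the treewidth. Since 0–2–1–3–0 is a cycle in G, G is not acyclic. Forests are exactly the graphs of treewidth ≤ 1, so tw(G) ≥ 2. Therefore the treewidth is 2.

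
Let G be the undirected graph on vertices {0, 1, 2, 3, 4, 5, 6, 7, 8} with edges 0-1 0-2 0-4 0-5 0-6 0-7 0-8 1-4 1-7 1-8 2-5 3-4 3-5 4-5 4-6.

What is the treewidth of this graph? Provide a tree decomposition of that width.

Treewidth 2.
One such decomposition:
Bags: B1 = {0, 4, 5}  B2 = {0, 1, 4}  B3 = {0, 2, 5}  B4 = {0, 4, 6}  B5 = {3, 4, 5}  B6 = {0, 1, 8}  B7 = {0, 1, 7}
Tree: B1–B2, B1–B3, B2–B4, B1–B5, B2–B6, B2–B7

Every bag has size at most 3, so the width is 3 − 1 = 2 and tw(G) ≤ 2. Conversely, {0, 1, 8} is a clique of size 3, and the vertices of any clique must share a bag in every tree decomposition; so some bag has ≥ 3 vertices and tw(G) ≥ 2. Hence tw(G) = 2 exactly.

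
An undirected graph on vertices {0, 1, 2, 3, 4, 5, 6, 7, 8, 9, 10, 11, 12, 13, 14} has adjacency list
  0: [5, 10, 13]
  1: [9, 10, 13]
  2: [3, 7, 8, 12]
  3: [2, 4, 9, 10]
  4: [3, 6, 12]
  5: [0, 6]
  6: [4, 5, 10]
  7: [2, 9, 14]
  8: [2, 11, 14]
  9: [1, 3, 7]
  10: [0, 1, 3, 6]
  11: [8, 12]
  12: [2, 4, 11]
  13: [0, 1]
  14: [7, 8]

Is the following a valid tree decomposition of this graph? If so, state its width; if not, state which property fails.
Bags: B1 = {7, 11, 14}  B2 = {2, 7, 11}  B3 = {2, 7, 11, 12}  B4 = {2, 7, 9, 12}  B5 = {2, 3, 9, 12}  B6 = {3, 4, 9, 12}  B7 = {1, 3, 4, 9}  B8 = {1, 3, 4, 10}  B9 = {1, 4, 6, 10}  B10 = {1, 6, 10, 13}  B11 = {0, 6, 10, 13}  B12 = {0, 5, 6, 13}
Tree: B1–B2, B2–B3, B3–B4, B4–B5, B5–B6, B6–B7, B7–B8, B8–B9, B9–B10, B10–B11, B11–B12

A tree decomposition must satisfy three properties: every vertex lies in some bag; for every edge, both endpoints lie together in some bag; and for every vertex, the bags containing it form a connected subtree. Here vertex 8 appears in no bag, so the decomposition is invalid.

No — vertex 8 appears in no bag.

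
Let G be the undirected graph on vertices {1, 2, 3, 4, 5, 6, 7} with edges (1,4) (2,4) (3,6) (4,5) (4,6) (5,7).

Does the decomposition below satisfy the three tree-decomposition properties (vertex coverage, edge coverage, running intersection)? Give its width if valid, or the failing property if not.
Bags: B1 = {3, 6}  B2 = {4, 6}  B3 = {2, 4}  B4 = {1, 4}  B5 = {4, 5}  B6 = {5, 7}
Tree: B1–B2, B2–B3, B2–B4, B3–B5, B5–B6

Checking the three conditions: (i) the bags cover all of {1, 2, 3, 4, 5, 6, 7}; (ii) for each edge, some bag contains both endpoints; (iii) the bags containing any fixed vertex form a subtree. All hold, so the decomposition is valid with width 2 − 1 = 1.

Yes; width 1.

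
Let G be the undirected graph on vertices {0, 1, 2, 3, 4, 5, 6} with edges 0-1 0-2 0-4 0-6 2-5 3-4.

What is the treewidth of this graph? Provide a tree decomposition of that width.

The largest bag has 2 vertices, giving width 1; this decomposition certifies tw(G) ≤ 1. Any graph with an edge has treewidth ≥ 1, and G has the edge 4–0. Hence tw(G) = 1 exactly.

Treewidth 1.
One optimal decomposition is:
Bags: B1 = {0, 4}  B2 = {3, 4}  B3 = {0, 6}  B4 = {0, 2}  B5 = {2, 5}  B6 = {0, 1}
Tree: B1–B2, B1–B3, B1–B4, B4–B5, B4–B6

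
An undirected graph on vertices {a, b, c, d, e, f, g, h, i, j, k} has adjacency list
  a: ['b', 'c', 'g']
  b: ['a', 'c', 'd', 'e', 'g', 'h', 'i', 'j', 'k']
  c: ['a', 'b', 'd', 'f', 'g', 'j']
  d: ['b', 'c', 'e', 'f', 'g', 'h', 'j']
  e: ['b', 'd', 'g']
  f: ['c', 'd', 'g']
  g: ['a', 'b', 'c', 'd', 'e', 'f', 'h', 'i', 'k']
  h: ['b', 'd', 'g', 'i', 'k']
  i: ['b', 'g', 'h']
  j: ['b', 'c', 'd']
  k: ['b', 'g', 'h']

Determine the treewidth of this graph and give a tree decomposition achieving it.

Treewidth 3.
One such decomposition:
Bags: B1 = {b, d, g, h}  B2 = {b, c, d, g}  B3 = {b, g, h, i}  B4 = {a, b, c, g}  B5 = {c, d, f, g}  B6 = {b, c, d, j}  B7 = {b, g, h, k}  B8 = {b, d, e, g}
Tree: B1–B2, B1–B3, B2–B4, B2–B5, B2–B6, B1–B7, B1–B8

Each bag holds 4 vertices, so the decomposition has width 3, which upper-bounds the treewidth. On the other hand G contains the 4-clique {c, d, f, g}. A clique must lie in a single bag of any decomposition, so no decomposition can have width below 3. The upper and lower bounds meet at 3, so that is the treewidth.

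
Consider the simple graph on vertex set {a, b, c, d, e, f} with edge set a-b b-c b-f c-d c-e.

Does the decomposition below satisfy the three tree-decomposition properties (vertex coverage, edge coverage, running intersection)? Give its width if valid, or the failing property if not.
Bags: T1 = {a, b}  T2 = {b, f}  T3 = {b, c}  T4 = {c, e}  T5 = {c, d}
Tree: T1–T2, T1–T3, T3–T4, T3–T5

Yes; width 1.

Vertex coverage: the bags together contain {a, b, c, d, e, f}, the full vertex set. Edge coverage: each edge of G has both endpoints in at least one bag. Running intersection: for every vertex, the bags containing it form a connected subtree. All three properties hold, so this is a valid tree decomposition of width max|bag| − 1 = 1, and hence tw(G) ≤ 1.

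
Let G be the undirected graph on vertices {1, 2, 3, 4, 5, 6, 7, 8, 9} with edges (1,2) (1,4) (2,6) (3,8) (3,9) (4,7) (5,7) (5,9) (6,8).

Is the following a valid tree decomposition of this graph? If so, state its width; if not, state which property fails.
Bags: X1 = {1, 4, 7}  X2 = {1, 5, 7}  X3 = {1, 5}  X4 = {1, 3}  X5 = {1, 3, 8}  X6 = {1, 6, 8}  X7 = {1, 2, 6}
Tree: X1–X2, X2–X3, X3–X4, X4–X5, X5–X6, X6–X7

A tree decomposition must satisfy three properties: every vertex lies in some bag; for every edge, both endpoints lie together in some bag; and for every vertex, the bags containing it form a connected subtree. Here vertex 9 appears in no bag, so the decomposition is invalid.

No — vertex 9 appears in no bag.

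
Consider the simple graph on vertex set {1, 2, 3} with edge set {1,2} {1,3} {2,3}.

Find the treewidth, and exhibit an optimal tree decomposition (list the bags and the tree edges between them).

A single bag containing all 3 vertices is trivially a valid decomposition of width 2. On the other hand G contains the 3-clique {1, 2, 3}. A clique must lie in a single bag of any decomposition, so no decomposition can have width below 2. Therefore the treewidth is 2.

Treewidth 2.
One such decomposition:
Bags: B1 = {1, 2, 3}
Tree: (single bag)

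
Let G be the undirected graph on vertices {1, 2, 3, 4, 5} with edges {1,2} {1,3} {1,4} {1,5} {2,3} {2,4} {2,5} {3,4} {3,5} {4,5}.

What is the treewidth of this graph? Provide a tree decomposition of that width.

Treewidth 4.
One such decomposition:
Bags: B1 = {1, 2, 3, 4, 5}
Tree: (single bag)

A single bag containing all 5 vertices is trivially a valid decomposition of width 4. On the other hand G contains the 5-clique {1, 2, 3, 4, 5}. A clique must lie in a single bag of any decomposition, so no decomposition can have width below 4. Hence tw(G) = 4 exactly.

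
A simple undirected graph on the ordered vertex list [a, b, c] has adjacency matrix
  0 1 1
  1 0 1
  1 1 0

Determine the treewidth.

2

A width-2 tree decomposition is:
Bags: B1 = {a, b, c}
Tree: (single bag)
A single bag containing all 3 vertices is trivially a valid decomposition of width 2. On the other hand G contains the 3-clique {a, b, c}. A clique must lie in a single bag of any decomposition, so no decomposition can have width below 2. Hence tw(G) = 2 exactly.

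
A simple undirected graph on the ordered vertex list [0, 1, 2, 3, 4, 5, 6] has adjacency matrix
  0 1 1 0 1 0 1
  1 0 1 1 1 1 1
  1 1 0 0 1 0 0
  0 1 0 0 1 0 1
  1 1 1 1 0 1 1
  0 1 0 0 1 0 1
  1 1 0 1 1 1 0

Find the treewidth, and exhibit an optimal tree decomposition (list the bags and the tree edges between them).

Each bag holds 4 vertices, so the decomposition has width 3, which upper-bounds the treewidth. Conversely, {0, 1, 2, 4} is a clique of size 4, and the vertices of any clique must share a bag in every tree decomposition; so some bag has ≥ 4 vertices and tw(G) ≥ 3. Therefore the treewidth is 3.

Treewidth 3.
Bags: B1 = {1, 4, 5, 6}  B2 = {0, 1, 4, 6}  B3 = {1, 3, 4, 6}  B4 = {0, 1, 2, 4}
Tree: B1–B2, B2–B3, B2–B4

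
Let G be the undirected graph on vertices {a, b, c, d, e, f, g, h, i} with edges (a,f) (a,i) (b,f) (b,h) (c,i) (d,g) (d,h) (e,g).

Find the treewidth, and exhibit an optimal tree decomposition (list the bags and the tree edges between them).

The largest bag has 2 vertices, giving width 1; this decomposition certifies tw(G) ≤ 1. G has an edge, so its treewidth is at least 1. Therefore the treewidth is 1.

Treewidth 1.
One such decomposition:
Bags: B1 = {c, i}  B2 = {a, i}  B3 = {a, f}  B4 = {b, f}  B5 = {b, h}  B6 = {d, h}  B7 = {d, g}  B8 = {e, g}
Tree: B1–B2, B2–B3, B3–B4, B4–B5, B5–B6, B6–B7, B7–B8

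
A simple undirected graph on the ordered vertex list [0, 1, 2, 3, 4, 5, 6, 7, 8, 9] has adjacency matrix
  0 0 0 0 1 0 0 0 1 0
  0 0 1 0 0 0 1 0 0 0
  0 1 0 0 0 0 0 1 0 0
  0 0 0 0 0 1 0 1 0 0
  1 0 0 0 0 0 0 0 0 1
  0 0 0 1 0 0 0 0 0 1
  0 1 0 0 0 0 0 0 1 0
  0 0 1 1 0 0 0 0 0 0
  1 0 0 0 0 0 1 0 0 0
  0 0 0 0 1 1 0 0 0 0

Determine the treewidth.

2

A width-2 tree decomposition is:
Bags: B1 = {1, 6, 8}  B2 = {1, 2, 8}  B3 = {2, 7, 8}  B4 = {3, 7, 8}  B5 = {3, 5, 8}  B6 = {5, 8, 9}  B7 = {4, 8, 9}  B8 = {0, 4, 8}
Tree: B1–B2, B2–B3, B3–B4, B4–B5, B5–B6, B6–B7, B7–B8
The largest bag has 3 vertices, giving width 2; this decomposition certifies tw(G) ≤ 2. For the lower bound, G contains the cycle 8–6–1–2–7–3–5–9–4–0–8, so G is not a forest; only forests have treewidth ≤ 1, hence tw(G) ≥ 2. Therefore the treewidth is 2.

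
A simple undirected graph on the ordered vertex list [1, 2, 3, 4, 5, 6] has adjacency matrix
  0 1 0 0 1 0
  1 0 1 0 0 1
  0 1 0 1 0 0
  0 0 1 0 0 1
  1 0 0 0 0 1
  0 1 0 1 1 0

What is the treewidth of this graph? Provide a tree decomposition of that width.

Treewidth 2.
One optimal decomposition is:
Bags: B1 = {2, 3, 4}  B2 = {2, 4, 6}  B3 = {1, 2, 6}  B4 = {1, 5, 6}
Tree: B1–B2, B2–B3, B3–B4

Each bag holds 3 vertices, so the decomposition has width 2, which upper-bounds the treewidth. The edges 3–4–6–2–3 form a cycle, so G is not a tree and its treewidth is at least 2. Hence tw(G) = 2 exactly.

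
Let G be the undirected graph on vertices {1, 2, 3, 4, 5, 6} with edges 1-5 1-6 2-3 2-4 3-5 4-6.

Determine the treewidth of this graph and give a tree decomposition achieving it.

Each bag holds 3 vertices, so the decomposition has width 2, which upper-bounds the treewidth. For the lower bound, G contains the cycle 5–3–2–4–6–1–5, so G is not a forest; only forests have treewidth ≤ 1, hence tw(G) ≥ 2. Therefore the treewidth is 2.

Treewidth 2.
One optimal decomposition is:
Bags: B1 = {2, 3, 5}  B2 = {2, 4, 5}  B3 = {4, 5, 6}  B4 = {1, 5, 6}
Tree: B1–B2, B2–B3, B3–B4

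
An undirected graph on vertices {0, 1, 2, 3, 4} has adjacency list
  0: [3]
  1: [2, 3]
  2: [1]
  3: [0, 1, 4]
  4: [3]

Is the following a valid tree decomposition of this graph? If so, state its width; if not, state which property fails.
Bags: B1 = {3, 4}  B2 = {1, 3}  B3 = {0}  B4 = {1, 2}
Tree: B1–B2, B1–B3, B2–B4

A tree decomposition must satisfy three properties: every vertex lies in some bag; for every edge, both endpoints lie together in some bag; and for every vertex, the bags containing it form a connected subtree. Here edge (3,0) lies in no bag, so the decomposition is invalid.

No — edge (3,0) lies in no bag.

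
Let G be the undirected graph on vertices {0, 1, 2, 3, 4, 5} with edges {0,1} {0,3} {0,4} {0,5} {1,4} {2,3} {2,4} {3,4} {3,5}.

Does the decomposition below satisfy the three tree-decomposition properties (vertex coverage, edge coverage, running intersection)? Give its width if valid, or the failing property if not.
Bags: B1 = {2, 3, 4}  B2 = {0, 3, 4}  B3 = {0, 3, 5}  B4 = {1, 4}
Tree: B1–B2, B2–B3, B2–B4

A tree decomposition must satisfy three properties: every vertex lies in some bag; for every edge, both endpoints lie together in some bag; and for every vertex, the bags containing it form a connected subtree. Here edge (0,1) lies in no bag, so the decomposition is invalid.

No — edge (0,1) lies in no bag.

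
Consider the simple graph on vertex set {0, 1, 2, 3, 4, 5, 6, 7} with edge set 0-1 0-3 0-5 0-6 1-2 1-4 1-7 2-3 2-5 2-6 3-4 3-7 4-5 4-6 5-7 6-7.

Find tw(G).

A width-4 tree decomposition is:
Bags: B1 = {1, 3, 5, 6, 7}  B2 = {1, 3, 4, 5, 6}  B3 = {0, 1, 3, 5, 6}  B4 = {1, 2, 3, 5, 6}
Tree: B1–B2, B2–B3, B3–B4
Every bag has size at most 5, so the width is 5 − 1 = 4 and tw(G) ≤ 4. For the lower bound: the 5 vertex sets {3,7}, {4,5}, {0,1}, {6}, {2} are disjoint, each induces a connected subgraph, and every pair is joined by at least one edge of G. Contracting each set to a single vertex therefore yields K_{5} as a minor, and since treewidth is minor-monotone, tw(G) ≥ tw(K_{5}) = 4. Combining the bounds, tw(G) = 4.

4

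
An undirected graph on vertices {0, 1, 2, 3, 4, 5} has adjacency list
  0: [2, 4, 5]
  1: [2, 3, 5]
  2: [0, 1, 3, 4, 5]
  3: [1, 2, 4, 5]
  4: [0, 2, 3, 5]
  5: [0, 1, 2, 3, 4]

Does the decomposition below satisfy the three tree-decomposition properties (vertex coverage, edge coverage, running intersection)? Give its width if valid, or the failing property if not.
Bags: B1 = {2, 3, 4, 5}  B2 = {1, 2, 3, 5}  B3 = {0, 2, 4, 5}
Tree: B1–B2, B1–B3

Checking the three conditions: (i) the bags cover all of {0, 1, 2, 3, 4, 5}; (ii) for each edge, some bag contains both endpoints; (iii) the bags containing any fixed vertex form a subtree. All hold, so the decomposition is valid with width 4 − 1 = 3.

Yes; width 3.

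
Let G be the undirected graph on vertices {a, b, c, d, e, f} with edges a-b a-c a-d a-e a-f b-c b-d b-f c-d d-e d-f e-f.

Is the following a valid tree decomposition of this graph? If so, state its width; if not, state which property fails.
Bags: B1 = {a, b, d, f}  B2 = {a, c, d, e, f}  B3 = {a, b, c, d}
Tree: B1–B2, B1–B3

A tree decomposition must satisfy three properties: every vertex lies in some bag; for every edge, both endpoints lie together in some bag; and for every vertex, the bags containing it form a connected subtree. Here bags containing vertex c are not connected in the tree, so the decomposition is invalid.

No — bags containing vertex c are not connected in the tree.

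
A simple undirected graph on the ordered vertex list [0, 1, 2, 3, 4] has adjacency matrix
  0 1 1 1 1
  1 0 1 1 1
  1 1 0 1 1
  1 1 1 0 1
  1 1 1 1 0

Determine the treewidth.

A width-4 tree decomposition is:
Bags: B1 = {0, 1, 2, 3, 4}
Tree: (single bag)
A single bag containing all 5 vertices is trivially a valid decomposition of width 4. On the other hand G contains the 5-clique {0, 1, 2, 3, 4}. A clique must lie in a single bag of any decomposition, so no decomposition can have width below 4. The upper and lower bounds meet at 4, so that is the treewidth.

4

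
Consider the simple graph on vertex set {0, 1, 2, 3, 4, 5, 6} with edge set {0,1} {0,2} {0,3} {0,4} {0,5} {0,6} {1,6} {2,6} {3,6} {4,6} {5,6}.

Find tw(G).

2

A width-2 tree decomposition is:
Bags: B1 = {0, 1, 6}  B2 = {0, 2, 6}  B3 = {0, 4, 6}  B4 = {0, 3, 6}  B5 = {0, 5, 6}
Tree: B1–B2, B1–B3, B3–B4, B4–B5
Every bag has size at most 3, so the width is 3 − 1 = 2 and tw(G) ≤ 2. For the lower bound, the 3 vertices {0, 1, 6} are pairwise adjacent, and any tree decomposition puts a clique entirely inside one bag — forcing width ≥ 2. Combining the bounds, tw(G) = 2.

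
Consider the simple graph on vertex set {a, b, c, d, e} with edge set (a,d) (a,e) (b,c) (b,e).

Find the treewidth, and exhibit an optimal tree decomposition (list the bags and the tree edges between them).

Treewidth 1.
One such decomposition:
Bags: B1 = {b, c}  B2 = {b, e}  B3 = {a, e}  B4 = {a, d}
Tree: B1–B2, B2–B3, B3–B4

The largest bag has 2 vertices, giving width 1; this decomposition certifies tw(G) ≤ 1. Any graph with an edge has treewidth ≥ 1, and G has the edge c–b. Combining the bounds, tw(G) = 1.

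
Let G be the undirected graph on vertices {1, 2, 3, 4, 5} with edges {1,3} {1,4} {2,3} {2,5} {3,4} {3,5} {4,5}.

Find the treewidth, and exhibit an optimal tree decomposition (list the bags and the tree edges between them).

Treewidth 2.
One such decomposition:
Bags: B1 = {1, 3, 4}  B2 = {3, 4, 5}  B3 = {2, 3, 5}
Tree: B1–B2, B2–B3

Each bag holds 3 vertices, so the decomposition has width 2, which upper-bounds the treewidth. For the lower bound, the 3 vertices {2, 3, 5} are pairwise adjacent, and any tree decomposition puts a clique entirely inside one bag — forcing width ≥ 2. Hence tw(G) = 2 exactly.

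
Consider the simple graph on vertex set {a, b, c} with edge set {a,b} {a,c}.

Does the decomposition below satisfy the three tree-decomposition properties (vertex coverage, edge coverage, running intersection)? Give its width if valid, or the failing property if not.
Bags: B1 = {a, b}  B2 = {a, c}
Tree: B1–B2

Yes; width 1.

Every vertex of G appears in some bag (union = {a, b, c}); every edge is covered by a bag; and for each vertex v the set of bags containing v is connected in the bag tree. The decomposition is therefore valid. The largest bag has 2 vertices, so the width is 1.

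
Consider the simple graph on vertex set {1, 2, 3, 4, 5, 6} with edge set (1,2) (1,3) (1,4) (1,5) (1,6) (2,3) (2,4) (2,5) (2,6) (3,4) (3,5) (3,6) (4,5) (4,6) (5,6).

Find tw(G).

5

A width-5 tree decomposition is:
Bags: B1 = {1, 2, 3, 4, 5, 6}
Tree: (single bag)
With just one bag of size 6, the width is 6 − 1 = 5, so tw(G) ≤ 5. Conversely, {1, 2, 3, 4, 5, 6} is a clique of size 6, and the vertices of any clique must share a bag in every tree decomposition; so some bag has ≥ 6 vertices and tw(G) ≥ 5. Combining the bounds, tw(G) = 5.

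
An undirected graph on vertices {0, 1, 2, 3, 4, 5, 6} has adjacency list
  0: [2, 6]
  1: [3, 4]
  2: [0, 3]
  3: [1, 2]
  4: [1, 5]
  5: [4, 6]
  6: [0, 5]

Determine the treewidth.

2

A width-2 tree decomposition is:
Bags: B1 = {0, 2, 6}  B2 = {2, 3, 6}  B3 = {1, 3, 6}  B4 = {1, 4, 6}  B5 = {4, 5, 6}
Tree: B1–B2, B2–B3, B3–B4, B4–B5
Each bag holds 3 vertices, so the decomposition has width 2, which upper-bounds the treewidth. The edges 6–0–2–3–1–4–5–6 form a cycle, so G is not a tree and its treewidth is at least 2. The upper and lower bounds meet at 2, so that is the treewidth.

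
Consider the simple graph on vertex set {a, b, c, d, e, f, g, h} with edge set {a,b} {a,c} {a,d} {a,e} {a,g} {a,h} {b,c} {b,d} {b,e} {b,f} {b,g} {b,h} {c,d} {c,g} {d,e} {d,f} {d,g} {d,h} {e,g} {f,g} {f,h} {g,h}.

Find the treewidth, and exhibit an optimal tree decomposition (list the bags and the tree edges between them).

Treewidth 4.
Bags: B1 = {a, b, d, g, h}  B2 = {b, d, f, g, h}  B3 = {a, b, c, d, g}  B4 = {a, b, d, e, g}
Tree: B1–B2, B1–B3, B3–B4

Each bag holds 5 vertices, so the decomposition has width 4, which upper-bounds the treewidth. On the other hand G contains the 5-clique {a, b, d, e, g}. A clique must lie in a single bag of any decomposition, so no decomposition can have width below 4. The upper and lower bounds meet at 4, so that is the treewidth.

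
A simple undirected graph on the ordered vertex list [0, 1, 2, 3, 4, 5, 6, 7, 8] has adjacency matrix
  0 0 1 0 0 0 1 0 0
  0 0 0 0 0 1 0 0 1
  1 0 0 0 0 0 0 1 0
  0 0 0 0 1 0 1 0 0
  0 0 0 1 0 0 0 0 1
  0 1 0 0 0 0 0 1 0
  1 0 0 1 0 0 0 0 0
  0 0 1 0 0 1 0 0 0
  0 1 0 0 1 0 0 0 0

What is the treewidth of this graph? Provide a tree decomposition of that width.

Treewidth 2.
One such decomposition:
Bags: B1 = {1, 5, 7}  B2 = {1, 2, 7}  B3 = {0, 1, 2}  B4 = {0, 1, 6}  B5 = {1, 3, 6}  B6 = {1, 3, 4}  B7 = {1, 4, 8}
Tree: B1–B2, B2–B3, B3–B4, B4–B5, B5–B6, B6–B7

The largest bag has 3 vertices, giving width 2; this decomposition certifies tw(G) ≤ 2. Since 1–5–7–2–0–6–3–4–8–1 is a cycle in G, G is not acyclic. Forests are exactly the graphs of treewidth ≤ 1, so tw(G) ≥ 2. Hence tw(G) = 2 exactly.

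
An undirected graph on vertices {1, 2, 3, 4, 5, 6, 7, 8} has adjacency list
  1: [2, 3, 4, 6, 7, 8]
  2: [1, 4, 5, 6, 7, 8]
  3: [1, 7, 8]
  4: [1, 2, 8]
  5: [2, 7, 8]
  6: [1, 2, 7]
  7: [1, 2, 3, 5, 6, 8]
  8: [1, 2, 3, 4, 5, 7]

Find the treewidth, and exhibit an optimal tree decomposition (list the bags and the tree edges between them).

Treewidth 3.
Bags: B1 = {1, 2, 7, 8}  B2 = {2, 5, 7, 8}  B3 = {1, 2, 6, 7}  B4 = {1, 2, 4, 8}  B5 = {1, 3, 7, 8}
Tree: B1–B2, B1–B3, B1–B4, B1–B5

Each bag holds 4 vertices, so the decomposition has width 3, which upper-bounds the treewidth. On the other hand G contains the 4-clique {1, 2, 4, 8}. A clique must lie in a single bag of any decomposition, so no decomposition can have width below 3. Hence tw(G) = 3 exactly.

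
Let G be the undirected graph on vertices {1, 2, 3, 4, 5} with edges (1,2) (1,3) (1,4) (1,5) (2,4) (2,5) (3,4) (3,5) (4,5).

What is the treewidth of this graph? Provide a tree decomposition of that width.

Treewidth 3.
One optimal decomposition is:
Bags: B1 = {1, 2, 4, 5}  B2 = {1, 3, 4, 5}
Tree: B1–B2

The largest bag has 4 vertices, giving width 3; this decomposition certifies tw(G) ≤ 3. Conversely, {1, 2, 4, 5} is a clique of size 4, and the vertices of any clique must share a bag in every tree decomposition; so some bag has ≥ 4 vertices and tw(G) ≥ 3. Combining the bounds, tw(G) = 3.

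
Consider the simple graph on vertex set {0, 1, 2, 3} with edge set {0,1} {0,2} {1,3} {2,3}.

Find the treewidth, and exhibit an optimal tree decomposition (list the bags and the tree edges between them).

Every bag has size at most 3, so the width is 3 − 1 = 2 and tw(G) ≤ 2. For the lower bound, G contains the cycle 3–1–0–2–3, so G is not a forest; only forests have treewidth ≤ 1, hence tw(G) ≥ 2. The upper and lower bounds meet at 2, so that is the treewidth.

Treewidth 2.
Bags: B1 = {0, 1, 3}  B2 = {0, 2, 3}
Tree: B1–B2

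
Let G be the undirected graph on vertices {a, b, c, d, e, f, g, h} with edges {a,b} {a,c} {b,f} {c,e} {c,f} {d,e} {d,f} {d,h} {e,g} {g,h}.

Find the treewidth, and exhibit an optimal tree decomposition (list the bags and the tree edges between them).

Treewidth 2.
One such decomposition:
Bags: B1 = {e, g, h}  B2 = {d, e, h}  B3 = {c, d, e}  B4 = {c, d, f}  B5 = {a, c, f}  B6 = {a, b, f}
Tree: B1–B2, B2–B3, B3–B4, B4–B5, B5–B6

Each bag holds 3 vertices, so the decomposition has width 2, which upper-bounds the treewidth. The edges g–h–d–e–g form a cycle, so G is not a tree and its treewidth is at least 2. Combining the bounds, tw(G) = 2.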